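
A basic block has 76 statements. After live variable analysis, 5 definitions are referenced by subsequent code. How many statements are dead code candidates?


Dead code = total statements - live definitions
= 76 - 5 = 71

71


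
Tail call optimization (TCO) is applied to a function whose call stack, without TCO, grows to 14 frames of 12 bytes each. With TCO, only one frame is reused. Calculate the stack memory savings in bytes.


Without TCO: 14 * 12 = 168 bytes
With TCO: reuse 1 frame = 12 bytes
Savings = 168 - 12 = 156

156


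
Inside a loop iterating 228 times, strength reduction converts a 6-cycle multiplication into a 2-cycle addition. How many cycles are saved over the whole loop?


Per-iteration saving = 6 - 2 = 4
Total saved = 228 * 4 = 912

912


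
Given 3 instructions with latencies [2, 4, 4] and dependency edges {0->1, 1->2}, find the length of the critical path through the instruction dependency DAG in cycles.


Compute longest path through dependency graph: dist(Ik) = max over predecessors of dist + latency(Ik).
dist(I0) = latency 2 = 2
dist(I1) = dist(I0) + 4 = 2 + 4 = 6
dist(I2) = dist(I1) + 4 = 6 + 4 = 10
Critical path = max dist = 10

10


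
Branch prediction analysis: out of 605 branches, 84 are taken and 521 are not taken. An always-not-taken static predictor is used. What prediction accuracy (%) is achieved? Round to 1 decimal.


Predictor: always-not-taken
Correct predictions = 521
Accuracy = 521 / 605 * 100 = 86.1%

86.1


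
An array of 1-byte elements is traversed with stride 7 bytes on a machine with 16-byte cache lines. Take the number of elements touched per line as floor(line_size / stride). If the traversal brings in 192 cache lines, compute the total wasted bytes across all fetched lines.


Elements per line = floor(16 / 7) = 2
Bytes used per line = 2 * 1 = 2
Wasted per line = 16 - 2 = 14
Total wasted = 14 * 192 = 2688

2688


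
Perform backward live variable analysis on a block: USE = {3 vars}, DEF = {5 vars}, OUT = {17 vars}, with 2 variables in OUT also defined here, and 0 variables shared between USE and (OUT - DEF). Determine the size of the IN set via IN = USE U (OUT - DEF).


OUT - DEF: 17 - 2 = 15
|IN| = |USE| + |OUT - DEF| - |USE ∩ (OUT - DEF)| = 3 + 15 - 0 = 18

18


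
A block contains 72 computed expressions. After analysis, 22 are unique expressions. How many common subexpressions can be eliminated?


CSE count = total expressions - unique expressions
= 72 - 22 = 50

50


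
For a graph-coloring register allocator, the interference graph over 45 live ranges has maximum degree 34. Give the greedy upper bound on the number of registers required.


Greedy coloring never needs more than (max_degree + 1) colors: when coloring a vertex, at most max_degree neighbors are already colored.
Upper bound = 34 + 1 = 35

35


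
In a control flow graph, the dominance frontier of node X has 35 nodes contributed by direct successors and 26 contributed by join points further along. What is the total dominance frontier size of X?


DF(X) = direct successor contributions + join point contributions
= 35 + 26 = 61

61


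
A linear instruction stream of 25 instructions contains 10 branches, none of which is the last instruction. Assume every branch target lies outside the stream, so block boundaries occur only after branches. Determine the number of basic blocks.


With no in-sequence branch targets, the leaders are the first instruction plus the instruction after each branch.
Number of basic blocks = branches + 1
= 10 + 1 = 11

11


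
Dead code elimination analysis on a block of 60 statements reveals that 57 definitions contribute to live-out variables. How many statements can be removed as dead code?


Dead code = total statements - live definitions
= 60 - 57 = 3

3


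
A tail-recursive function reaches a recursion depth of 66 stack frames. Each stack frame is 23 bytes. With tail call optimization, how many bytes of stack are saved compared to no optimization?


Without TCO: 66 * 23 = 1518 bytes
With TCO: reuse 1 frame = 23 bytes
Savings = 1518 - 23 = 1495

1495


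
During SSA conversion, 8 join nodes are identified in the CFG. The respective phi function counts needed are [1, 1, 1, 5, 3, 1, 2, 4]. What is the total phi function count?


Total phi functions = sum of phi functions at each join node
= 1 + 1 + 1 + 5 + 3 + 1 + 2 + 4 = 18

18


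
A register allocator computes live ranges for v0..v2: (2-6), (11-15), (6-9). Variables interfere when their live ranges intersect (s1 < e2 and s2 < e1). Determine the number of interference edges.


Check all pairs for overlapping intervals.
Two intervals (s1,e1) and (s2,e2) overlap if s1 < e2 and s2 < e1.
v0 (2-6) vs v1..v2: overlaps none -> 0
v1 (11-15) vs v2: overlaps none -> 0
Total overlapping pairs = 0 + 0 = 0

0


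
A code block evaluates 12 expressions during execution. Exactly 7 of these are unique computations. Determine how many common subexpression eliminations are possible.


CSE count = total expressions - unique expressions
= 12 - 7 = 5

5


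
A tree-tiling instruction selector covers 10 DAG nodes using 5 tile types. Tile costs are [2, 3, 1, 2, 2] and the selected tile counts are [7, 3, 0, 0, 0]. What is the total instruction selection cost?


Total cost = sum(count_i * cost_i)
= 7*2 + 3*3 + 0*1 + 0*2 + 0*2
= 23

23


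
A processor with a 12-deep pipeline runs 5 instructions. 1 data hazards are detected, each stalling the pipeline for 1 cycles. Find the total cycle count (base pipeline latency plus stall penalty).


Base cycles = 12 + 5 - 1 = 16
Total stalls = 1 * 1 = 1
Total = 16 + 1 = 17

17


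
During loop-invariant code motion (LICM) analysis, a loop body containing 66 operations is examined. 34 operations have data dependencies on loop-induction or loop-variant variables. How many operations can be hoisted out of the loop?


Invariant candidates = total - loop-dependent
= 66 - 34 = 32

32


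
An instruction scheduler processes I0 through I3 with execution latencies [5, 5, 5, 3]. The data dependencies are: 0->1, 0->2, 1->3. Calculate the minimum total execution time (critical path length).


Compute longest path through dependency graph: dist(Ik) = max over predecessors of dist + latency(Ik).
dist(I0) = latency 5 = 5
dist(I1) = dist(I0) + 5 = 5 + 5 = 10
dist(I2) = dist(I0) + 5 = 5 + 5 = 10
dist(I3) = dist(I1) + 3 = 10 + 3 = 13
Critical path = max dist = 13

13


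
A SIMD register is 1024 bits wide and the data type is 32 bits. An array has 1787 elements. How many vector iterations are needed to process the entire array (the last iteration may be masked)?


Width = 1024 / 32 = 32 elements per vector op
Iterations = ceil(1787 / 32) = 56

56


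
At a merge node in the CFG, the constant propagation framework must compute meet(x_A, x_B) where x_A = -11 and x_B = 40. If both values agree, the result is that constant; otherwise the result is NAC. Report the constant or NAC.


Meet operation: if both paths give the same constant, result is that constant; if they differ, result is NAC (not-a-constant).
Path A: -11, Path B: 40 -> differ
Result: not-a-constant -> NAC

NAC


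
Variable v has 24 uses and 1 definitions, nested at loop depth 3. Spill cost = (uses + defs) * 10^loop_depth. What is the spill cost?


uses + defs = 24 + 1 = 25
10^3 = 1000
Spill cost = 25 * 1000 = 25000

25000


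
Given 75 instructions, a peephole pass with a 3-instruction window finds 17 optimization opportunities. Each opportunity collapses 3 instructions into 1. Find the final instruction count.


Each match removes 2 instructions.
Total removed = 17 * 2 = 34
Remaining = 75 - 34 = 41

41


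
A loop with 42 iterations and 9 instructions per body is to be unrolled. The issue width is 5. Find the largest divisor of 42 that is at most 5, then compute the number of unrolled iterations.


Largest divisor of 42 <= 5 is 3
New iterations = 42 / 3 = 14

14


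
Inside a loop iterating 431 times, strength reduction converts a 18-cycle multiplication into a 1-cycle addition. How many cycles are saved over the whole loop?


Per-iteration saving = 18 - 1 = 17
Total saved = 431 * 17 = 7327

7327


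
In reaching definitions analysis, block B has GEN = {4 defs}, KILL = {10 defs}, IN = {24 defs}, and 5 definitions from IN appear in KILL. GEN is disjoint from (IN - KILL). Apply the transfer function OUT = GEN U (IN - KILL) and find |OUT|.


IN - KILL: 24 - 5 = 19 surviving definitions
OUT = GEN + surviving = 4 + 19 = 23

23


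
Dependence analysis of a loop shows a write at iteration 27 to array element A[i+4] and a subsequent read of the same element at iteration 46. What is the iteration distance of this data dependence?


Distance = read iteration - write iteration
= 46 - 27 = 19

19


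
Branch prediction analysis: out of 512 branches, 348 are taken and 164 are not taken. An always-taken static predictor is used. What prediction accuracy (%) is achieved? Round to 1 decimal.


Predictor: always-taken
Correct predictions = 348
Accuracy = 348 / 512 * 100 = 68.0%

68.0


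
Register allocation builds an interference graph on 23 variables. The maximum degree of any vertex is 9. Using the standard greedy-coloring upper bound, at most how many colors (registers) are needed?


Greedy coloring never needs more than (max_degree + 1) colors: when coloring a vertex, at most max_degree neighbors are already colored.
Upper bound = 9 + 1 = 10

10


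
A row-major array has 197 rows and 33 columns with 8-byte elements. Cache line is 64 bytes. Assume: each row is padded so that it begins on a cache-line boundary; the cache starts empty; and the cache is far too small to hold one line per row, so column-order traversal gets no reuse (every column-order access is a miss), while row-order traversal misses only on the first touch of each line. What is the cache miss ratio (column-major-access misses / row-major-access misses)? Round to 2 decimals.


Each row occupies 33 * 8 = 264 bytes and starts on a line boundary, so it spans ceil(264 / 64) = 5 cache lines.
Row-major traversal misses (one per line touched): 197 * ceil(33 * 8 / 64) = 985
Column-major traversal misses (no reuse, every access misses): 197 * 33 = 6501
Ratio = 6501 / 985 = 6.6

6.6


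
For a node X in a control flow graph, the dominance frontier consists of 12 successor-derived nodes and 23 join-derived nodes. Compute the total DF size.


DF(X) = direct successor contributions + join point contributions
= 12 + 23 = 35

35


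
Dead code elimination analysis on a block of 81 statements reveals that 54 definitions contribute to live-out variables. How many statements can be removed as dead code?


Dead code = total statements - live definitions
= 81 - 54 = 27

27


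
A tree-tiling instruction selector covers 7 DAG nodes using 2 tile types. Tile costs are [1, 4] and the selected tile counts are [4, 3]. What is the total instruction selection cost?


Total cost = sum(count_i * cost_i)
= 4*1 + 3*4
= 16

16


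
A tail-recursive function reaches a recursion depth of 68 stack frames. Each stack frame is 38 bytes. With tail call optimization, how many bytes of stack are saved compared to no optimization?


Without TCO: 68 * 38 = 2584 bytes
With TCO: reuse 1 frame = 38 bytes
Savings = 2584 - 38 = 2546

2546


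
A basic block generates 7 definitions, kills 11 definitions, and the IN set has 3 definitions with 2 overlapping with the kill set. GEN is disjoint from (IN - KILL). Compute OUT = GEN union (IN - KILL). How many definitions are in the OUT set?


IN - KILL: 3 - 2 = 1 surviving definitions
OUT = GEN + surviving = 7 + 1 = 8

8


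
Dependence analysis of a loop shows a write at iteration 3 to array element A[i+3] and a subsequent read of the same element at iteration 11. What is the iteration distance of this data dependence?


Distance = read iteration - write iteration
= 11 - 3 = 8

8


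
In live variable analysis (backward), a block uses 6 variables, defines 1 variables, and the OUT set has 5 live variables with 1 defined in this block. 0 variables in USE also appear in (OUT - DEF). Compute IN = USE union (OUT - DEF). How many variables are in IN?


OUT - DEF: 5 - 1 = 4
|IN| = |USE| + |OUT - DEF| - |USE ∩ (OUT - DEF)| = 6 + 4 - 0 = 10

10


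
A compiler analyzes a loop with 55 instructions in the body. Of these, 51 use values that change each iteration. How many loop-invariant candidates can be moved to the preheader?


Invariant candidates = total - loop-dependent
= 55 - 51 = 4

4


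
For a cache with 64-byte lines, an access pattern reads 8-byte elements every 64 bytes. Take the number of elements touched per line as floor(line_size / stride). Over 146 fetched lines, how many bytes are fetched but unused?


Elements per line = floor(64 / 64) = 1
Bytes used per line = 1 * 8 = 8
Wasted per line = 64 - 8 = 56
Total wasted = 56 * 146 = 8176

8176


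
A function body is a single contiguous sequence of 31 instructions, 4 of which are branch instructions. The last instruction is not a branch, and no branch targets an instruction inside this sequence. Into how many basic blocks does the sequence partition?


With no in-sequence branch targets, the leaders are the first instruction plus the instruction after each branch.
Number of basic blocks = branches + 1
= 4 + 1 = 5

5


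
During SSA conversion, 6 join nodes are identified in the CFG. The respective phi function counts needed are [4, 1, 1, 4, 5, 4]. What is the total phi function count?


Total phi functions = sum of phi functions at each join node
= 4 + 1 + 1 + 4 + 5 + 4 = 19

19


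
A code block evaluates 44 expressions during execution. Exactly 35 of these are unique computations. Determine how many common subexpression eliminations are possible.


CSE count = total expressions - unique expressions
= 44 - 35 = 9

9


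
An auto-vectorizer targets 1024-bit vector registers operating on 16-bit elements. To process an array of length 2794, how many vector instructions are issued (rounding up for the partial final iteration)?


Width = 1024 / 16 = 64 elements per vector op
Iterations = ceil(2794 / 64) = 44

44


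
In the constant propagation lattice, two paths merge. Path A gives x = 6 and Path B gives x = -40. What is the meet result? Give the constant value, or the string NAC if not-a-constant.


Meet operation: if both paths give the same constant, result is that constant; if they differ, result is NAC (not-a-constant).
Path A: 6, Path B: -40 -> differ
Result: not-a-constant -> NAC

NAC


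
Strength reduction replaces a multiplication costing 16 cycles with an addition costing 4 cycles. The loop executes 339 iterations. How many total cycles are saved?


Per-iteration saving = 16 - 4 = 12
Total saved = 339 * 12 = 4068

4068


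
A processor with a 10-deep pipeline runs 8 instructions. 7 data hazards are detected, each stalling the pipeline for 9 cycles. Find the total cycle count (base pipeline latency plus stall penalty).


Base cycles = 10 + 8 - 1 = 17
Total stalls = 7 * 9 = 63
Total = 17 + 63 = 80

80


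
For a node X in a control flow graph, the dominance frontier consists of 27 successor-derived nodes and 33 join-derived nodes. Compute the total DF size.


DF(X) = direct successor contributions + join point contributions
= 27 + 33 = 60

60


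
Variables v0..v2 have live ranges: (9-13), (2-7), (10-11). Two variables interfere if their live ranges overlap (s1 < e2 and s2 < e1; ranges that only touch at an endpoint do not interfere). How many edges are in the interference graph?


Check all pairs for overlapping intervals.
Two intervals (s1,e1) and (s2,e2) overlap if s1 < e2 and s2 < e1.
v0 (9-13) vs v1..v2: overlaps v2 -> 1
v1 (2-7) vs v2: overlaps none -> 0
Total overlapping pairs = 1 + 0 = 1

1


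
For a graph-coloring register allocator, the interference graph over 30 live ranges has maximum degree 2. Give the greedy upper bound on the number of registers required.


Greedy coloring never needs more than (max_degree + 1) colors: when coloring a vertex, at most max_degree neighbors are already colored.
Upper bound = 2 + 1 = 3

3


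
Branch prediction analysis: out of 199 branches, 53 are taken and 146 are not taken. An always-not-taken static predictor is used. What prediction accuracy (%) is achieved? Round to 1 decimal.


Predictor: always-not-taken
Correct predictions = 146
Accuracy = 146 / 199 * 100 = 73.4%

73.4


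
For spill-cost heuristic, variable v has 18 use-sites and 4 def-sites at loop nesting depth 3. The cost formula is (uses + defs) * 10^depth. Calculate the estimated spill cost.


uses + defs = 18 + 4 = 22
10^3 = 1000
Spill cost = 22 * 1000 = 22000

22000


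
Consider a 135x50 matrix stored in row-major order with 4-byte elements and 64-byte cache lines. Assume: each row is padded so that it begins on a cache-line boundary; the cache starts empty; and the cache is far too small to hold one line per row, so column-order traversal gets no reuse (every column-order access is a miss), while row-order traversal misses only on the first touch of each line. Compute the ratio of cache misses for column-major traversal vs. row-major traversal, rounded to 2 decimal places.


Each row occupies 50 * 4 = 200 bytes and starts on a line boundary, so it spans ceil(200 / 64) = 4 cache lines.
Row-major traversal misses (one per line touched): 135 * ceil(50 * 4 / 64) = 540
Column-major traversal misses (no reuse, every access misses): 135 * 50 = 6750
Ratio = 6750 / 540 = 12.5

12.5


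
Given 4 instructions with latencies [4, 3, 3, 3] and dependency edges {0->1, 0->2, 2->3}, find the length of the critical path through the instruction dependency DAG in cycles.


Compute longest path through dependency graph: dist(Ik) = max over predecessors of dist + latency(Ik).
dist(I0) = latency 4 = 4
dist(I1) = dist(I0) + 3 = 4 + 3 = 7
dist(I2) = dist(I0) + 3 = 4 + 3 = 7
dist(I3) = dist(I2) + 3 = 7 + 3 = 10
Critical path = max dist = 10

10


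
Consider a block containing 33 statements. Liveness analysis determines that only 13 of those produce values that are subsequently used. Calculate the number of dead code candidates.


Dead code = total statements - live definitions
= 33 - 13 = 20

20


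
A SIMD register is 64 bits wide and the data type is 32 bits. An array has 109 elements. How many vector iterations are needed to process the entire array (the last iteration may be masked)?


Width = 64 / 32 = 2 elements per vector op
Iterations = ceil(109 / 2) = 55

55


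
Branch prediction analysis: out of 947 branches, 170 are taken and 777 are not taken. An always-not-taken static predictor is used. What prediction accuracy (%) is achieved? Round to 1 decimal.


Predictor: always-not-taken
Correct predictions = 777
Accuracy = 777 / 947 * 100 = 82.0%

82.0


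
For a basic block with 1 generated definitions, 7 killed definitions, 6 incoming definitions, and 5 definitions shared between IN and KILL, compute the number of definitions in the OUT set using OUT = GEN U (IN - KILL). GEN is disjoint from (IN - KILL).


IN - KILL: 6 - 5 = 1 surviving definitions
OUT = GEN + surviving = 1 + 1 = 2

2


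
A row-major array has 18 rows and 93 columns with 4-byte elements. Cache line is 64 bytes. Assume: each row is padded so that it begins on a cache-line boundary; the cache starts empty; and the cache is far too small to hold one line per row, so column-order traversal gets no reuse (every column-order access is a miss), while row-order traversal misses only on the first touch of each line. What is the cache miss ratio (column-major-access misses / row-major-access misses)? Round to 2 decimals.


Each row occupies 93 * 4 = 372 bytes and starts on a line boundary, so it spans ceil(372 / 64) = 6 cache lines.
Row-major traversal misses (one per line touched): 18 * ceil(93 * 4 / 64) = 108
Column-major traversal misses (no reuse, every access misses): 18 * 93 = 1674
Ratio = 1674 / 108 = 15.5

15.5


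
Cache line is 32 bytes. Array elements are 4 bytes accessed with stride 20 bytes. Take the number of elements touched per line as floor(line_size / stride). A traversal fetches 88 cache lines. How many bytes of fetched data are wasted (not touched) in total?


Elements per line = floor(32 / 20) = 1
Bytes used per line = 1 * 4 = 4
Wasted per line = 32 - 4 = 28
Total wasted = 28 * 88 = 2464

2464


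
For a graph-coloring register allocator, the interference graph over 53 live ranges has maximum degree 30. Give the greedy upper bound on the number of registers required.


Greedy coloring never needs more than (max_degree + 1) colors: when coloring a vertex, at most max_degree neighbors are already colored.
Upper bound = 30 + 1 = 31

31


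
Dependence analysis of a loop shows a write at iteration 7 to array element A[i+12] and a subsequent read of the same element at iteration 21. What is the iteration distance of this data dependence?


Distance = read iteration - write iteration
= 21 - 7 = 14

14


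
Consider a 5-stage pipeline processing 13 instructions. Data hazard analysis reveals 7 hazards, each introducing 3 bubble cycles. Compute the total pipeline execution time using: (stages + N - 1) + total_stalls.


Base cycles = 5 + 13 - 1 = 17
Total stalls = 7 * 3 = 21
Total = 17 + 21 = 38

38


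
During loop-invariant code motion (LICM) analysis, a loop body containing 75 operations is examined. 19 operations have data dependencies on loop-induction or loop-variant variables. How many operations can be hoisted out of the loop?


Invariant candidates = total - loop-dependent
= 75 - 19 = 56

56


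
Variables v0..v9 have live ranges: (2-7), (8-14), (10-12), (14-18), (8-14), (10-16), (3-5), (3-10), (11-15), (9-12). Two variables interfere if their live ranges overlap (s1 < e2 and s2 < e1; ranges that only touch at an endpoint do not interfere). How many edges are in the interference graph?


Check all pairs for overlapping intervals.
Two intervals (s1,e1) and (s2,e2) overlap if s1 < e2 and s2 < e1.
v0 (2-7) vs v1..v9: overlaps v6, v7 -> 2
v1 (8-14) vs v2..v9: overlaps v2, v4, v5, v7, v8, v9 -> 6
v2 (10-12) vs v3..v9: overlaps v4, v5, v8, v9 -> 4
v3 (14-18) vs v4..v9: overlaps v5, v8 -> 2
v4 (8-14) vs v5..v9: overlaps v5, v7, v8, v9 -> 4
v5 (10-16) vs v6..v9: overlaps v8, v9 -> 2
v6 (3-5) vs v7..v9: overlaps v7 -> 1
v7 (3-10) vs v8..v9: overlaps v9 -> 1
v8 (11-15) vs v9: overlaps v9 -> 1
Total overlapping pairs = 2 + 6 + 4 + 2 + 4 + 2 + 1 + 1 + 1 = 23

23


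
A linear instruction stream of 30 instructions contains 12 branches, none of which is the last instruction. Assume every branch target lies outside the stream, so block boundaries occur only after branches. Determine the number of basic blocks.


With no in-sequence branch targets, the leaders are the first instruction plus the instruction after each branch.
Number of basic blocks = branches + 1
= 12 + 1 = 13

13


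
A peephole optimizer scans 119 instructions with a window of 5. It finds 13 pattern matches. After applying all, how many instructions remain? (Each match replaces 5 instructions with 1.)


Each match removes 4 instructions.
Total removed = 13 * 4 = 52
Remaining = 119 - 52 = 67

67


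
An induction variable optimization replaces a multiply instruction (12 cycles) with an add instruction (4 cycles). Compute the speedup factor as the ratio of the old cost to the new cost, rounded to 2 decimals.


Ratio = mult_cost / add_cost = 12 / 4 = 3.0

3.0


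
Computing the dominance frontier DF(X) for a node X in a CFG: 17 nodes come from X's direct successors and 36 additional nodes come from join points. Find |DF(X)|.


DF(X) = direct successor contributions + join point contributions
= 17 + 36 = 53

53


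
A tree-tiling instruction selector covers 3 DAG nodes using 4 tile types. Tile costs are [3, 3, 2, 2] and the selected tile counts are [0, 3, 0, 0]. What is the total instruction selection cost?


Total cost = sum(count_i * cost_i)
= 0*3 + 3*3 + 0*2 + 0*2
= 9

9


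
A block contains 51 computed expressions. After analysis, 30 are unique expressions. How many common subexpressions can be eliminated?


CSE count = total expressions - unique expressions
= 51 - 30 = 21

21


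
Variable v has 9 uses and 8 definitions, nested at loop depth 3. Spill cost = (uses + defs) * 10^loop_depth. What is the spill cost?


uses + defs = 9 + 8 = 17
10^3 = 1000
Spill cost = 17 * 1000 = 17000

17000


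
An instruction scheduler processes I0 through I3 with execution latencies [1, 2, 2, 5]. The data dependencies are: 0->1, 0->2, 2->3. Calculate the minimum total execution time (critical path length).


Compute longest path through dependency graph: dist(Ik) = max over predecessors of dist + latency(Ik).
dist(I0) = latency 1 = 1
dist(I1) = dist(I0) + 2 = 1 + 2 = 3
dist(I2) = dist(I0) + 2 = 1 + 2 = 3
dist(I3) = dist(I2) + 5 = 3 + 5 = 8
Critical path = max dist = 8

8


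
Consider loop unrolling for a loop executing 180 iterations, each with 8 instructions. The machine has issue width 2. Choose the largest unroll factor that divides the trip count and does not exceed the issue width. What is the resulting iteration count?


Largest divisor of 180 <= 2 is 2
New iterations = 180 / 2 = 90

90


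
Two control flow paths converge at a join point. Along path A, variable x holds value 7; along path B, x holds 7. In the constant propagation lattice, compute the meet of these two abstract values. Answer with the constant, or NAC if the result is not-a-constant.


Meet operation: if both paths give the same constant, result is that constant; if they differ, result is NAC (not-a-constant).
Path A: 7, Path B: 7 -> equal
Result: constant -> 7

7


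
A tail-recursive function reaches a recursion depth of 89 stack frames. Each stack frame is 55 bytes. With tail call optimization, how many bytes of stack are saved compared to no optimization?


Without TCO: 89 * 55 = 4895 bytes
With TCO: reuse 1 frame = 55 bytes
Savings = 4895 - 55 = 4840

4840


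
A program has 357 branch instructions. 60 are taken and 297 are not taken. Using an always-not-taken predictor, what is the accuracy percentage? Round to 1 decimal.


Predictor: always-not-taken
Correct predictions = 297
Accuracy = 297 / 357 * 100 = 83.2%

83.2


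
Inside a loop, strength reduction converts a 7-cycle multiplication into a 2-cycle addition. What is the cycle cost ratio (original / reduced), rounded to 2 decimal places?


Ratio = mult_cost / add_cost = 7 / 2 = 3.5

3.5


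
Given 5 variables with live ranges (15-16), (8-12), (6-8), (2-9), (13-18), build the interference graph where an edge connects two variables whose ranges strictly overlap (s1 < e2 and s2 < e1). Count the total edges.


Check all pairs for overlapping intervals.
Two intervals (s1,e1) and (s2,e2) overlap if s1 < e2 and s2 < e1.
v0 (15-16) vs v1..v4: overlaps v4 -> 1
v1 (8-12) vs v2..v4: overlaps v3 -> 1
v2 (6-8) vs v3..v4: overlaps v3 -> 1
v3 (2-9) vs v4: overlaps none -> 0
Total overlapping pairs = 1 + 1 + 1 + 0 = 3

3


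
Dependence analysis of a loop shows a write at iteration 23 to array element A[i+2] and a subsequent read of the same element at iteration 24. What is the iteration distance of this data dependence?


Distance = read iteration - write iteration
= 24 - 23 = 1

1


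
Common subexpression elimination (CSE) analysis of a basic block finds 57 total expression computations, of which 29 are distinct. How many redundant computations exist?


CSE count = total expressions - unique expressions
= 57 - 29 = 28

28


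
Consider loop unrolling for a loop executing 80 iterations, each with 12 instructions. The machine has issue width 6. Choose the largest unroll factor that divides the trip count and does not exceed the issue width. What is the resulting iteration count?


Largest divisor of 80 <= 6 is 5
New iterations = 80 / 5 = 16

16


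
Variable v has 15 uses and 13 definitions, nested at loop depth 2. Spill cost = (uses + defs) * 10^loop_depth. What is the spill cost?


uses + defs = 15 + 13 = 28
10^2 = 100
Spill cost = 28 * 100 = 2800

2800


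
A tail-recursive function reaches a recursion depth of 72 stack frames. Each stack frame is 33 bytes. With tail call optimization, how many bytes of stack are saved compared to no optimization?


Without TCO: 72 * 33 = 2376 bytes
With TCO: reuse 1 frame = 33 bytes
Savings = 2376 - 33 = 2343

2343


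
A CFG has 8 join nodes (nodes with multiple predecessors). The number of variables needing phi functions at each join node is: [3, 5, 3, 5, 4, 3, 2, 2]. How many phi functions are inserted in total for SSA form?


Total phi functions = sum of phi functions at each join node
= 3 + 5 + 3 + 5 + 4 + 3 + 2 + 2 = 27

27


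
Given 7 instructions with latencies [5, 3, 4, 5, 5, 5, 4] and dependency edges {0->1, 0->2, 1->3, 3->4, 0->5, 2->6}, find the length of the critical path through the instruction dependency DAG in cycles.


Compute longest path through dependency graph: dist(Ik) = max over predecessors of dist + latency(Ik).
dist(I0) = latency 5 = 5
dist(I1) = dist(I0) + 3 = 5 + 3 = 8
dist(I2) = dist(I0) + 4 = 5 + 4 = 9
dist(I3) = dist(I1) + 5 = 8 + 5 = 13
dist(I4) = dist(I3) + 5 = 13 + 5 = 18
dist(I5) = dist(I0) + 5 = 5 + 5 = 10
dist(I6) = dist(I2) + 4 = 9 + 4 = 13
Critical path = max dist = 18

18


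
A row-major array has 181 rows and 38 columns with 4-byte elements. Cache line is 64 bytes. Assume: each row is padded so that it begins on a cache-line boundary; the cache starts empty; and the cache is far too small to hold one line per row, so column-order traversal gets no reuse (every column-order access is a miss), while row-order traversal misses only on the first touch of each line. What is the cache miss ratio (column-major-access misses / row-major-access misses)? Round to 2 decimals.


Each row occupies 38 * 4 = 152 bytes and starts on a line boundary, so it spans ceil(152 / 64) = 3 cache lines.
Row-major traversal misses (one per line touched): 181 * ceil(38 * 4 / 64) = 543
Column-major traversal misses (no reuse, every access misses): 181 * 38 = 6878
Ratio = 6878 / 543 = 12.67

12.67


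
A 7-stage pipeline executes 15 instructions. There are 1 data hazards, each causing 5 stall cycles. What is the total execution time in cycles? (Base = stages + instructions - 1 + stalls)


Base cycles = 7 + 15 - 1 = 21
Total stalls = 1 * 5 = 5
Total = 21 + 5 = 26

26


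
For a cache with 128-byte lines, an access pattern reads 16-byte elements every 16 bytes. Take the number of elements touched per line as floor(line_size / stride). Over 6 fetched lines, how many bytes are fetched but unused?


Elements per line = floor(128 / 16) = 8
Bytes used per line = 8 * 16 = 128
Wasted per line = 128 - 128 = 0
Total wasted = 0 * 6 = 0

0


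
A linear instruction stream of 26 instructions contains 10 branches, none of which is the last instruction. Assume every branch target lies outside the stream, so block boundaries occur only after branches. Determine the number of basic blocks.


With no in-sequence branch targets, the leaders are the first instruction plus the instruction after each branch.
Number of basic blocks = branches + 1
= 10 + 1 = 11

11


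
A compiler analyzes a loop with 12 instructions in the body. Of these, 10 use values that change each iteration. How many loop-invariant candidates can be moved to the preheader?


Invariant candidates = total - loop-dependent
= 12 - 10 = 2

2


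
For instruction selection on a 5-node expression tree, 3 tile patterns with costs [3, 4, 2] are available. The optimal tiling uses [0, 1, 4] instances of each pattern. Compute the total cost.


Total cost = sum(count_i * cost_i)
= 0*3 + 1*4 + 4*2
= 12

12


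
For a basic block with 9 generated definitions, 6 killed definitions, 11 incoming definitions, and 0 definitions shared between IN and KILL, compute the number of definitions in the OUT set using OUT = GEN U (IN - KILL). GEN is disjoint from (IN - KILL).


IN - KILL: 11 - 0 = 11 surviving definitions
OUT = GEN + surviving = 9 + 11 = 20

20


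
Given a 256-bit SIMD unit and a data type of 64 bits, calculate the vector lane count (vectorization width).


Width = SIMD bits / data type bits
= 256 / 64 = 4

4


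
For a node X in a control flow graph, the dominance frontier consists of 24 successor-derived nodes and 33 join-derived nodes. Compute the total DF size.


DF(X) = direct successor contributions + join point contributions
= 24 + 33 = 57

57


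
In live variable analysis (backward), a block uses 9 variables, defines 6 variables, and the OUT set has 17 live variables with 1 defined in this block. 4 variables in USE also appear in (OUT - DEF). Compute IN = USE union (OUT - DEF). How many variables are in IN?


OUT - DEF: 17 - 1 = 16
|IN| = |USE| + |OUT - DEF| - |USE ∩ (OUT - DEF)| = 9 + 16 - 4 = 21

21


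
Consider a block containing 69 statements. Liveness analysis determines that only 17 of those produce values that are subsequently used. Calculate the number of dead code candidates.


Dead code = total statements - live definitions
= 69 - 17 = 52

52


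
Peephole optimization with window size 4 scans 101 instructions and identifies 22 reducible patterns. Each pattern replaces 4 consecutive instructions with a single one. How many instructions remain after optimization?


Each match removes 3 instructions.
Total removed = 22 * 3 = 66
Remaining = 101 - 66 = 35

35


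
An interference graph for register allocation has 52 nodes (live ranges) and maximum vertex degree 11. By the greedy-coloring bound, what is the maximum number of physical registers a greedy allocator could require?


Greedy coloring never needs more than (max_degree + 1) colors: when coloring a vertex, at most max_degree neighbors are already colored.
Upper bound = 11 + 1 = 12

12


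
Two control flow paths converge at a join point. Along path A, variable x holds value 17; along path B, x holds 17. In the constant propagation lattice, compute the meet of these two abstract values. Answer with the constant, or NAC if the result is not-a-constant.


Meet operation: if both paths give the same constant, result is that constant; if they differ, result is NAC (not-a-constant).
Path A: 17, Path B: 17 -> equal
Result: constant -> 17

17


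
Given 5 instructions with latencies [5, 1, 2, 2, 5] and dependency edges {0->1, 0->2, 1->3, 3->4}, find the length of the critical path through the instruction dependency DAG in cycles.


Compute longest path through dependency graph: dist(Ik) = max over predecessors of dist + latency(Ik).
dist(I0) = latency 5 = 5
dist(I1) = dist(I0) + 1 = 5 + 1 = 6
dist(I2) = dist(I0) + 2 = 5 + 2 = 7
dist(I3) = dist(I1) + 2 = 6 + 2 = 8
dist(I4) = dist(I3) + 5 = 8 + 5 = 13
Critical path = max dist = 13

13


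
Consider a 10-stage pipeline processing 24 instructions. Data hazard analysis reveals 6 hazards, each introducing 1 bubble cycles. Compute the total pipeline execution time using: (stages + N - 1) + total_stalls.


Base cycles = 10 + 24 - 1 = 33
Total stalls = 6 * 1 = 6
Total = 33 + 6 = 39

39


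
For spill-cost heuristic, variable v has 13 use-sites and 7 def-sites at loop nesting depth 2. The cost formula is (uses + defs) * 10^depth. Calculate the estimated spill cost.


uses + defs = 13 + 7 = 20
10^2 = 100
Spill cost = 20 * 100 = 2000

2000


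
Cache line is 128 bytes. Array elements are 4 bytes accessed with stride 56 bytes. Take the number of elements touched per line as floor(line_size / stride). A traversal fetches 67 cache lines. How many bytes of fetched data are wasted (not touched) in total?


Elements per line = floor(128 / 56) = 2
Bytes used per line = 2 * 4 = 8
Wasted per line = 128 - 8 = 120
Total wasted = 120 * 67 = 8040

8040


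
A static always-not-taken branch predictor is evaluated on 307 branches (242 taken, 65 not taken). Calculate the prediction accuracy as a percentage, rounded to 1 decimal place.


Predictor: always-not-taken
Correct predictions = 65
Accuracy = 65 / 307 * 100 = 21.2%

21.2


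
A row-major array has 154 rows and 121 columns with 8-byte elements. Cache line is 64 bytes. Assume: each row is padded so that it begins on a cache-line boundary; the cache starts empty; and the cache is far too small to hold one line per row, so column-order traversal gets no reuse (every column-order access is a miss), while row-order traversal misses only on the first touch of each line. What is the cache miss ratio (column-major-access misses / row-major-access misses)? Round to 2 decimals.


Each row occupies 121 * 8 = 968 bytes and starts on a line boundary, so it spans ceil(968 / 64) = 16 cache lines.
Row-major traversal misses (one per line touched): 154 * ceil(121 * 8 / 64) = 2464
Column-major traversal misses (no reuse, every access misses): 154 * 121 = 18634
Ratio = 18634 / 2464 = 7.56

7.56


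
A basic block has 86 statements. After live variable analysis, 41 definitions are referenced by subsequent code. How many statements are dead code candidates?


Dead code = total statements - live definitions
= 86 - 41 = 45

45


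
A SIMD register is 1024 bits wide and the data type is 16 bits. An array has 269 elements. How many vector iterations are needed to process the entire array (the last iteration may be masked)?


Width = 1024 / 16 = 64 elements per vector op
Iterations = ceil(269 / 64) = 5

5


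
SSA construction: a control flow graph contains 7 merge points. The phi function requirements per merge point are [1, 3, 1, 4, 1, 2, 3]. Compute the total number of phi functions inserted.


Total phi functions = sum of phi functions at each join node
= 1 + 3 + 1 + 4 + 1 + 2 + 3 = 15

15


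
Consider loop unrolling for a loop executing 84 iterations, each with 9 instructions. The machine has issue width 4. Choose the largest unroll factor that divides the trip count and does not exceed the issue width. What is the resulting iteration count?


Largest divisor of 84 <= 4 is 4
New iterations = 84 / 4 = 21

21


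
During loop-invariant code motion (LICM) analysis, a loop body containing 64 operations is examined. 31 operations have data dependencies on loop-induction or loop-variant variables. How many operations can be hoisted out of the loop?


Invariant candidates = total - loop-dependent
= 64 - 31 = 33

33


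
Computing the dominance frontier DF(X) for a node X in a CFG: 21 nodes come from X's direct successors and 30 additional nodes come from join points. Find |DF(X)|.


DF(X) = direct successor contributions + join point contributions
= 21 + 30 = 51

51


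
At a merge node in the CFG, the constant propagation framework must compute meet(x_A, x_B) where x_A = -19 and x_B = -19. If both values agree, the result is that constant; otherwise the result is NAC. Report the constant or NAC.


Meet operation: if both paths give the same constant, result is that constant; if they differ, result is NAC (not-a-constant).
Path A: -19, Path B: -19 -> equal
Result: constant -> -19

-19


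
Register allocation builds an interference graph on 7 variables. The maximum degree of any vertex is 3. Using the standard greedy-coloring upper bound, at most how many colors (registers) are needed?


Greedy coloring never needs more than (max_degree + 1) colors: when coloring a vertex, at most max_degree neighbors are already colored.
Upper bound = 3 + 1 = 4

4


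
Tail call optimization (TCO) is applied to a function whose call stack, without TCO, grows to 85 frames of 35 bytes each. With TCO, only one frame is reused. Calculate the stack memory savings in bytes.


Without TCO: 85 * 35 = 2975 bytes
With TCO: reuse 1 frame = 35 bytes
Savings = 2975 - 35 = 2940

2940


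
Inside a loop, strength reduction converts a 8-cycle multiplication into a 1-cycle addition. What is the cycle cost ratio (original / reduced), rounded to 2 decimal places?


Ratio = mult_cost / add_cost = 8 / 1 = 8.0

8.0
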